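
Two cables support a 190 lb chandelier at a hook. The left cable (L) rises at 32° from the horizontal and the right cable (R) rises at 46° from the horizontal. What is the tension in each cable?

T_L = 134.9 lb, T_R = 164.7 lb

ΣF_x = 0: −T_L·cos32° + T_R·cos46° = 0 → T_R = 1.22081·T_L.
ΣF_y = 0: T_L·sin32° + T_R·sin46° = 190.
Substitute: T_L·(0.529919 + 1.22081·0.71934) = 190 → T_L = 134.934 ≈ 134.9 lb.
Then T_R = 1.22081 × 134.934 = 164.7 lb.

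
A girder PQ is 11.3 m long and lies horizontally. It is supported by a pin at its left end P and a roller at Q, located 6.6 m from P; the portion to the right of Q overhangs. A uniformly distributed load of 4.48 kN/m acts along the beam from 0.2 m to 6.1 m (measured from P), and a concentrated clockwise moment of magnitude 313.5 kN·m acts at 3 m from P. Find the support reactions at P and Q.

Resultant of the distributed load: 4.48 × 5.9 = 26.432 kN at 3.15 m from P.
Moments about P: Q_y·6.6 − (4.48·5.9)·3.15 − 313.5 = 0 → Q_y = 396.7608/6.6 = 60.1153 ≈ 60.12 kN.
ΣF_y = 0: P_y + 60.1153 − 4.48·5.9 = 0 → P_y = -33.68 kN.
ΣF_x = 0: no horizontal applied forces, so P_x = 0.

P_x = 0, P_y = -33.68 kN, Q_y = 60.12 kN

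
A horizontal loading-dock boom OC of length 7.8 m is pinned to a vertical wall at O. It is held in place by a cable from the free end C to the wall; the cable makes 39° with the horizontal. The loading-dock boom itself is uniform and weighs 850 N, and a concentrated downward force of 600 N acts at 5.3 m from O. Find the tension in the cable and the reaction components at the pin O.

ΣM about O: T·sin39°·7.8 − 850·3.9 − 600·5.3 = 0 → T = 6495/(7.8·0.62932) = 1323.16 ≈ 1323 N.
ΣF_x = 0: O_x − T·cos39° = 0 → O_x = 1323.16 × 0.777146 = 1028 N.
ΣF_y = 0: O_y + T·sin39° − 850 − 600 = 0 → O_y = 1450 − 1323.16 × 0.62932 = 617.3 N.

T = 1323 N, O_x = 1028 N, O_y = 617.3 N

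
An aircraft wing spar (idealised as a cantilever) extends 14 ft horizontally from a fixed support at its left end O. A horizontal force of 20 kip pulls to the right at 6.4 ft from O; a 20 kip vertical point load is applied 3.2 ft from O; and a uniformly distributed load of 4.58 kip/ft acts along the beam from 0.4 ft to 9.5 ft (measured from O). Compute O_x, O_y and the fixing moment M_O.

O_x = -20.00 kip, O_y = 61.68 kip, M_O = 270.3 kip·ft

Resultant of the distributed load: 4.58 × 9.1 = 41.678 kip at 4.95 ft from O.
ΣF_x = 0: O_x + 20 = 0 → O_x = -20.00 kip.
ΣF_y = 0: O_y − 20 − 4.58·9.1 = 0 → O_y = 61.68 kip.
ΣM about O: M_O − 20·3.2 − (4.58·9.1)·4.95 = 0 → M_O = 270.3 kip·ft.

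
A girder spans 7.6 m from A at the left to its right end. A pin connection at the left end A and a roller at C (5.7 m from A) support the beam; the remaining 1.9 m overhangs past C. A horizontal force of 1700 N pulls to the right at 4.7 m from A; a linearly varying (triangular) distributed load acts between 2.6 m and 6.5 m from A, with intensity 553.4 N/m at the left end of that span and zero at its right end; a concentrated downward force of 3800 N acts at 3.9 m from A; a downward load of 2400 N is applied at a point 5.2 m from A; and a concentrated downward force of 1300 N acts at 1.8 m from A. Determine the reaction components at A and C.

Resultant of the triangular load: ½ × 553.4 × 3.9 = 1079.13 N, acting at 3.9 m from A (one-third of the span from the peak).
Taking moments about A: C_y·5.7 − (½·553.4·3.9)·3.9 − 3800·3.9 − 2400·5.2 − 1300·1.8 = 0 → C_y = 33848.607/5.7 = 5938.35 ≈ 5938 N.
ΣF_y = 0: A_y + 5938.35 − ½·553.4·3.9 − 3800 − 2400 − 1300 = 0 → A_y = 2641 N.
ΣF_x = 0: A_x + 1700 = 0 → A_x = -1700 N.

A_x = -1700 N, A_y = 2641 N, C_y = 5938 N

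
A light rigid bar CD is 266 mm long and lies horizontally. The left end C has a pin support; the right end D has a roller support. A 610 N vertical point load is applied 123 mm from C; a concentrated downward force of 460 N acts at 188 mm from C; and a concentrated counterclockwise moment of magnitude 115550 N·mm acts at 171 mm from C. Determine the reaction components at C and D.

ΣM about C: D_y·266 − 610·123 − 460·188 + 115550 = 0 → D_y = 45960/266 = 172.782 ≈ 172.8 N.
ΣF_y = 0: C_y + 172.782 − 610 − 460 = 0 → C_y = 897.2 N.
ΣF_x = 0: no horizontal applied forces, so C_x = 0.

C_x = 0, C_y = 897.2 N, D_y = 172.8 N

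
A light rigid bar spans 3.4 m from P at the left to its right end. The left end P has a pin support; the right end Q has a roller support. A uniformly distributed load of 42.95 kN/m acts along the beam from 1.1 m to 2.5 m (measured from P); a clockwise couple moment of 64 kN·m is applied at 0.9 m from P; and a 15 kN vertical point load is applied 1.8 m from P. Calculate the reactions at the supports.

Resultant of the distributed load: 42.95 × 1.4 = 60.13 kN at 1.8 m from P.
ΣM about P: Q_y·3.4 − (42.95·1.4)·1.8 − 64 − 15·1.8 = 0 → Q_y = 199.234/3.4 = 58.5982 ≈ 58.60 kN.
ΣF_y = 0: P_y + 58.5982 − 42.95·1.4 − 15 = 0 → P_y = 16.53 kN.
ΣF_x = 0: no horizontal applied forces, so P_x = 0.

P_x = 0, P_y = 16.53 kN, Q_y = 58.60 kN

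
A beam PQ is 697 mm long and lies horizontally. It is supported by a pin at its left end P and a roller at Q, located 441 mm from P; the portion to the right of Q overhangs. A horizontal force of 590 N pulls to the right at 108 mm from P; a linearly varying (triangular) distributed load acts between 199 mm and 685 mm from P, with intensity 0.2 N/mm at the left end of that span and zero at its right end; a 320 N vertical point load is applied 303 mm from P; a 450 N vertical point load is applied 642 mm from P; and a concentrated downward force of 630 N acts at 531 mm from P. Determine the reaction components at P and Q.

P_x = -590.0 N, P_y = -224.7 N, Q_y = 1673 N

Resultant of the triangular load: ½ × 0.2 × 486 = 48.6 N, acting at 361 mm from P (one-third of the span from the peak).
ΣM about P: Q_y·441 − (½·0.2·486)·361 − 320·303 − 450·642 − 630·531 = 0 → Q_y = 737934.6/441 = 1673.32 ≈ 1673 N.
ΣF_y = 0: P_y + 1673.32 − ½·0.2·486 − 320 − 450 − 630 = 0 → P_y = -224.7 N.
ΣF_x = 0: P_x + 590 = 0 → P_x = -590.0 N.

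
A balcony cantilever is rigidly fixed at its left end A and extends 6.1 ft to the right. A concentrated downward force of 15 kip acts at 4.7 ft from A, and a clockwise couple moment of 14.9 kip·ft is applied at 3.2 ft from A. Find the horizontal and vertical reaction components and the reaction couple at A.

ΣF_x = 0: A_x = 0.
ΣF_y = 0: A_y − 15 = 0 → A_y = 15.00 kip.
ΣM about A: M_A − 15·4.7 − 14.9 = 0 → M_A = 85.40 kip·ft.

A_x = 0, A_y = 15.00 kip, M_A = 85.40 kip·ft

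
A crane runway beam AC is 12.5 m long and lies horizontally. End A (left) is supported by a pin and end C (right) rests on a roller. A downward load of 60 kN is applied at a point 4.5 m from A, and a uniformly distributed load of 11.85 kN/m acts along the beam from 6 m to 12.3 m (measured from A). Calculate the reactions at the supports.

Resultant of the distributed load: 11.85 × 6.3 = 74.655 kN at 9.15 m from A.
Moments about A: C_y·12.5 − 60·4.5 − (11.85·6.3)·9.15 = 0 → C_y = 953.09325/12.5 = 76.2475 ≈ 76.25 kN.
ΣF_y = 0: A_y + 76.2475 − 60 − 11.85·6.3 = 0 → A_y = 58.41 kN.
ΣF_x = 0: no horizontal applied forces, so A_x = 0.

A_x = 0, A_y = 58.41 kN, C_y = 76.25 kN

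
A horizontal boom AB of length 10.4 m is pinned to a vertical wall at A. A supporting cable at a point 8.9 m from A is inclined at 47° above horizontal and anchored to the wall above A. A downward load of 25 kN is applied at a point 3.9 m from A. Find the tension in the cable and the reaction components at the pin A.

T = 14.98 kN, A_x = 10.22 kN, A_y = 14.04 kN

ΣM about A: T·sin47°·8.9 − 25·3.9 = 0 → T = 97.5/(8.9·0.731354) = 14.9791 ≈ 14.98 kN.
ΣF_x = 0: A_x − T·cos47° = 0 → A_x = 14.9791 × 0.681998 = 10.22 kN.
ΣF_y = 0: A_y + T·sin47° − 25 = 0 → A_y = 25 − 14.9791 × 0.731354 = 14.04 kN.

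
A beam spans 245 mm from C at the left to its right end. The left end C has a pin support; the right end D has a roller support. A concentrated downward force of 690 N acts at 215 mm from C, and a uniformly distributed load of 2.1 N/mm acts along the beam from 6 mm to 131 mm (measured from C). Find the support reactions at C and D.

C_x = 0, C_y = 273.6 N, D_y = 678.9 N

Resultant of the distributed load: 2.1 × 125 = 262.5 N at 68.5 mm from C.
Moments about C: D_y·245 − 690·215 − (2.1·125)·68.5 = 0 → D_y = 166331.25/245 = 678.903 ≈ 678.9 N.
ΣF_y = 0: C_y + 678.903 − 690 − 2.1·125 = 0 → C_y = 273.6 N.
ΣF_x = 0: no horizontal applied forces, so C_x = 0.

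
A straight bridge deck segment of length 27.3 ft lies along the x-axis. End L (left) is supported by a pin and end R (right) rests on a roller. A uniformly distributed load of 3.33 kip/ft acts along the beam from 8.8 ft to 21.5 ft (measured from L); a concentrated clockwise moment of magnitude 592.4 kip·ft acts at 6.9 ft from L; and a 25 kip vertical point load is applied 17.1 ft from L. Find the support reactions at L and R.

Resultant of the distributed load: 3.33 × 12.7 = 42.291 kip at 15.15 ft from L.
ΣM about L: R_y·27.3 − (3.33·12.7)·15.15 − 592.4 − 25·17.1 = 0 → R_y = 1660.60865/27.3 = 60.8282 ≈ 60.83 kip.
ΣF_y = 0: L_y + 60.8282 − 3.33·12.7 − 25 = 0 → L_y = 6.463 kip.
ΣF_x = 0: no horizontal applied forces, so L_x = 0.

L_x = 0, L_y = 6.463 kip, R_y = 60.83 kip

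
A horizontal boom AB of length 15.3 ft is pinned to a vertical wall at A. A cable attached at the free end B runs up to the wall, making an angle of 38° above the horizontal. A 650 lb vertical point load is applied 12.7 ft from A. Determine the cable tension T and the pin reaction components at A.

T = 876.4 lb, A_x = 690.6 lb, A_y = 110.5 lb

ΣM about A: T·sin38°·15.3 − 650·12.7 = 0 → T = 8255/(15.3·0.615661) = 876.363 ≈ 876.4 lb.
ΣF_x = 0: A_x − T·cos38° = 0 → A_x = 876.363 × 0.788011 = 690.6 lb.
ΣF_y = 0: A_y + T·sin38° − 650 = 0 → A_y = 650 − 876.363 × 0.615661 = 110.5 lb.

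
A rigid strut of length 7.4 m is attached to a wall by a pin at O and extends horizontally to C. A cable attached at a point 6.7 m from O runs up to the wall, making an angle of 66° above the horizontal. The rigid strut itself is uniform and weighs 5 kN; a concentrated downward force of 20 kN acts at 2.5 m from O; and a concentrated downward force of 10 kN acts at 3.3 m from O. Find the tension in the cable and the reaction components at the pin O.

ΣM about O: T·sin66°·6.7 − 5·3.7 − 20·2.5 − 10·3.3 = 0 → T = 101.5/(6.7·0.913545) = 16.5829 ≈ 16.58 kN.
ΣF_x = 0: O_x − T·cos66° = 0 → O_x = 16.5829 × 0.406737 = 6.745 kN.
ΣF_y = 0: O_y + T·sin66° − 5 − 20 − 10 = 0 → O_y = 35 − 16.5829 × 0.913545 = 19.85 kN.

T = 16.58 kN, O_x = 6.745 kN, O_y = 19.85 kN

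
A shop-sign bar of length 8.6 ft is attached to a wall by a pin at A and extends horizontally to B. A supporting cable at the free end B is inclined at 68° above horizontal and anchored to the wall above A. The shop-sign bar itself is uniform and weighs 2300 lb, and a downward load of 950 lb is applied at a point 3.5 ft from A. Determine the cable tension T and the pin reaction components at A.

T = 1657 lb, A_x = 620.8 lb, A_y = 1713 lb

ΣM about A: T·sin68°·8.6 − 2300·4.3 − 950·3.5 = 0 → T = 13215/(8.6·0.927184) = 1657.31 ≈ 1657 lb.
ΣF_x = 0: A_x − T·cos68° = 0 → A_x = 1657.31 × 0.374607 = 620.8 lb.
ΣF_y = 0: A_y + T·sin68° − 2300 − 950 = 0 → A_y = 3250 − 1657.31 × 0.927184 = 1713 lb.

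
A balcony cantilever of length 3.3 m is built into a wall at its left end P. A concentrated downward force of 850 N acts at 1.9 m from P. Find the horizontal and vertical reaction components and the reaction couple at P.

ΣF_x = 0: P_x = 0.
ΣF_y = 0: P_y − 850 = 0 → P_y = 850.0 N.
ΣM about P: M_P − 850·1.9 = 0 → M_P = 1615 N·m.

P_x = 0, P_y = 850.0 N, M_P = 1615 N·m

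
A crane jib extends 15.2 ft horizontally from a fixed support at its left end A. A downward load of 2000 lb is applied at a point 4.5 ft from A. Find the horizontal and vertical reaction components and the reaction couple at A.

A_x = 0, A_y = 2000 lb, M_A = 9000 lb·ft

ΣF_x = 0: A_x = 0.
ΣF_y = 0: A_y − 2000 = 0 → A_y = 2000 lb.
ΣM about A: M_A − 2000·4.5 = 0 → M_A = 9000 lb·ft.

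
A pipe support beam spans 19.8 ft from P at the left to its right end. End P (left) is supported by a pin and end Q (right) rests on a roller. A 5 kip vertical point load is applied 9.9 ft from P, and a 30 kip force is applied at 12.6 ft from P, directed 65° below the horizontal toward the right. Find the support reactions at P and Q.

P_x = -12.68 kip, P_y = 12.39 kip, Q_y = 19.80 kip

ΣM about P: Q_y·19.8 − 5·9.9 − 30·sin65°·12.6 = 0 → Q_y = 392.084/19.8 = 19.8022 ≈ 19.80 kip.
ΣF_y = 0: P_y + 19.8022 − 5 − 30·sin65° = 0 → P_y = 12.39 kip.
ΣF_x = 0: P_x + 30·cos65° = 0 → P_x = -12.68 kip.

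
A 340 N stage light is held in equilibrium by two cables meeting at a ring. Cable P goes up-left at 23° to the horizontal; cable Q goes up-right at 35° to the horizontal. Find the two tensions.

T_P = 328.4 N, T_Q = 369.0 N

ΣF_x = 0: −T_P·cos23° + T_Q·cos35° = 0 → T_Q = 1.12373·T_P.
ΣF_y = 0: T_P·sin23° + T_Q·sin35° = 340.
Substitute: T_P·(0.390731 + 1.12373·0.573576) = 340 → T_P = 328.415 ≈ 328.4 N.
Then T_Q = 1.12373 × 328.415 = 369.0 N.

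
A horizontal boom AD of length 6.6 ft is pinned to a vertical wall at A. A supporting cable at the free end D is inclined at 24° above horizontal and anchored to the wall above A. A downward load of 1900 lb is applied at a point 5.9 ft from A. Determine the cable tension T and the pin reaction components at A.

ΣM about A: T·sin24°·6.6 − 1900·5.9 = 0 → T = 11210/(6.6·0.406737) = 4175.88 ≈ 4176 lb.
ΣF_x = 0: A_x − T·cos24° = 0 → A_x = 4175.88 × 0.913545 = 3815 lb.
ΣF_y = 0: A_y + T·sin24° − 1900 = 0 → A_y = 1900 − 4175.88 × 0.406737 = 201.5 lb.

T = 4176 lb, A_x = 3815 lb, A_y = 201.5 lb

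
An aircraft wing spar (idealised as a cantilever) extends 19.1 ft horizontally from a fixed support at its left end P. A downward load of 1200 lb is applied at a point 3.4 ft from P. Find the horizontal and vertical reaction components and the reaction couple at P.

P_x = 0, P_y = 1200 lb, M_P = 4080 lb·ft

ΣF_x = 0: P_x = 0.
ΣF_y = 0: P_y − 1200 = 0 → P_y = 1200 lb.
ΣM about P: M_P − 1200·3.4 = 0 → M_P = 4080 lb·ft.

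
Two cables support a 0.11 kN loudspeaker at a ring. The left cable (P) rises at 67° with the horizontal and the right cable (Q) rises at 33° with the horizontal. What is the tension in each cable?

T_P = 0.09368 kN, T_Q = 0.04364 kN

ΣF_x = 0: −T_P·cos67° + T_Q·cos33° = 0 → T_Q = 0.465893·T_P.
ΣF_y = 0: T_P·sin67° + T_Q·sin33° = 0.11.
Substitute: T_P·(0.920505 + 0.465893·0.544639) = 0.11 → T_P = 0.0936769 ≈ 0.09368 kN.
Then T_Q = 0.465893 × 0.0936769 = 0.04364 kN.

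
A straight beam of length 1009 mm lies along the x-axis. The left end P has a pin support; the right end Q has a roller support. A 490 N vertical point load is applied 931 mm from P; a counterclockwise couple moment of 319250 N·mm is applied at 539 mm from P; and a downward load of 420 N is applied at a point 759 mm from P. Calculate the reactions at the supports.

P_x = 0, P_y = 458.3 N, Q_y = 451.7 N

Taking moments about P: Q_y·1009 − 490·931 + 319250 − 420·759 = 0 → Q_y = 455720/1009 = 451.655 ≈ 451.7 N.
ΣF_y = 0: P_y + 451.655 − 490 − 420 = 0 → P_y = 458.3 N.
ΣF_x = 0: no horizontal applied forces, so P_x = 0.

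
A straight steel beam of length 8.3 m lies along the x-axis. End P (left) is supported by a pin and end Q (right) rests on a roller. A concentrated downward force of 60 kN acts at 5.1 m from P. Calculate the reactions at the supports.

ΣM about P: Q_y·8.3 − 60·5.1 = 0 → Q_y = 306/8.3 = 36.8675 ≈ 36.87 kN.
ΣF_y = 0: P_y + 36.8675 − 60 = 0 → P_y = 23.13 kN.
ΣF_x = 0: no horizontal applied forces, so P_x = 0.

P_x = 0, P_y = 23.13 kN, Q_y = 36.87 kN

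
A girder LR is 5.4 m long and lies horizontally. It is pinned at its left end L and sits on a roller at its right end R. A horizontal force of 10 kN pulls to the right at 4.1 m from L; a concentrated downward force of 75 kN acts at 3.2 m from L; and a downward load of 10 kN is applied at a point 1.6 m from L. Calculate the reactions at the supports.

Taking moments about L: R_y·5.4 − 75·3.2 − 10·1.6 = 0 → R_y = 256/5.4 = 47.4074 ≈ 47.41 kN.
ΣF_y = 0: L_y + 47.4074 − 75 − 10 = 0 → L_y = 37.59 kN.
ΣF_x = 0: L_x + 10 = 0 → L_x = -10.00 kN.

L_x = -10.00 kN, L_y = 37.59 kN, R_y = 47.41 kN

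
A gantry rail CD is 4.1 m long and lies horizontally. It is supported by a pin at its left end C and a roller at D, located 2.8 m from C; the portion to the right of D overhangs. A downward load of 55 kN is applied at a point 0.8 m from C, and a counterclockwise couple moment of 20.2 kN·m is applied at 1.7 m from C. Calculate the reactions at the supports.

ΣM about C: D_y·2.8 − 55·0.8 + 20.2 = 0 → D_y = 23.8/2.8 = 8.500 kN.
ΣF_y = 0: C_y + 8.5 − 55 = 0 → C_y = 46.50 kN.
ΣF_x = 0: no horizontal applied forces, so C_x = 0.

C_x = 0, C_y = 46.50 kN, D_y = 8.500 kN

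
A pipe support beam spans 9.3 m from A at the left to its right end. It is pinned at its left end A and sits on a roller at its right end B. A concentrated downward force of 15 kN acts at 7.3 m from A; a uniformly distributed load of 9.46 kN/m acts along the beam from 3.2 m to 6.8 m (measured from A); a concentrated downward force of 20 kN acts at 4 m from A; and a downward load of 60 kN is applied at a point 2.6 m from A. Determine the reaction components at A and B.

A_x = 0, A_y = 73.60 kN, B_y = 55.46 kN

Resultant of the distributed load: 9.46 × 3.6 = 34.056 kN at 5 m from A.
Moments about A: B_y·9.3 − 15·7.3 − (9.46·3.6)·5 − 20·4 − 60·2.6 = 0 → B_y = 515.78/9.3 = 55.4602 ≈ 55.46 kN.
ΣF_y = 0: A_y + 55.4602 − 15 − 9.46·3.6 − 20 − 60 = 0 → A_y = 73.60 kN.
ΣF_x = 0: no horizontal applied forces, so A_x = 0.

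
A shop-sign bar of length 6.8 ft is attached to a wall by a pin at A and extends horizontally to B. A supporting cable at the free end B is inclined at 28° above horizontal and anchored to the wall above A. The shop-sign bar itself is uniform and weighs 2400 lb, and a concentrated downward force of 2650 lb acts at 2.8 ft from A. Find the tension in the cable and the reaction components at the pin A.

ΣM about A: T·sin28°·6.8 − 2400·3.4 − 2650·2.8 = 0 → T = 15580/(6.8·0.469472) = 4880.33 ≈ 4880 lb.
ΣF_x = 0: A_x − T·cos28° = 0 → A_x = 4880.33 × 0.882948 = 4309 lb.
ΣF_y = 0: A_y + T·sin28° − 2400 − 2650 = 0 → A_y = 5050 − 4880.33 × 0.469472 = 2759 lb.

T = 4880 lb, A_x = 4309 lb, A_y = 2759 lb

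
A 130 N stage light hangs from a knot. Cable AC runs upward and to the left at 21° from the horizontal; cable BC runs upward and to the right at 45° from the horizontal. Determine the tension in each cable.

ΣF_x = 0: −T_AC·cos21° + T_BC·cos45° = 0 → T_BC = 1.32028·T_AC.
ΣF_y = 0: T_AC·sin21° + T_BC·sin45° = 130.
Substitute: T_AC·(0.358368 + 1.32028·0.707107) = 130 → T_AC = 100.623 ≈ 100.6 N.
Then T_BC = 1.32028 × 100.623 = 132.9 N.

T_AC = 100.6 N, T_BC = 132.9 N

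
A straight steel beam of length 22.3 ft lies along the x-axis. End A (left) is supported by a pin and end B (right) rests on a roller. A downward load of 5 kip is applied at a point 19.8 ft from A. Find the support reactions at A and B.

A_x = 0, A_y = 0.5605 kip, B_y = 4.439 kip

Moments about A: B_y·22.3 − 5·19.8 = 0 → B_y = 99/22.3 = 4.43946 ≈ 4.439 kip.
ΣF_y = 0: A_y + 4.43946 − 5 = 0 → A_y = 0.5605 kip.
ΣF_x = 0: no horizontal applied forces, so A_x = 0.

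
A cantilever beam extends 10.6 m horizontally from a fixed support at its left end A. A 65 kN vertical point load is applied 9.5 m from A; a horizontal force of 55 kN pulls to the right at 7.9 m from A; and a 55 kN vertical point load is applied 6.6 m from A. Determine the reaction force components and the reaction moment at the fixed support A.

ΣF_x = 0: A_x + 55 = 0 → A_x = -55.00 kN.
ΣF_y = 0: A_y − 65 − 55 = 0 → A_y = 120.0 kN.
ΣM about A: M_A − 65·9.5 − 55·6.6 = 0 → M_A = 980.5 kN·m.

A_x = -55.00 kN, A_y = 120.0 kN, M_A = 980.5 kN·m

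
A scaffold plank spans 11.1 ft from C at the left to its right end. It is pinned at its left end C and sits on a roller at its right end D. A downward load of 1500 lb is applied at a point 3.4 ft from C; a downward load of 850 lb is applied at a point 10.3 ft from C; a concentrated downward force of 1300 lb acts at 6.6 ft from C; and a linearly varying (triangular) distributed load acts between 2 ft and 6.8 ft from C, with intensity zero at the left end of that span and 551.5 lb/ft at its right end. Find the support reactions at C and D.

C_x = 0, C_y = 2332 lb, D_y = 2641 lb

Resultant of the triangular load: ½ × 551.5 × 4.8 = 1323.6 lb, acting at 5.2 ft from C (one-third of the span from the peak).
ΣM about C: D_y·11.1 − 1500·3.4 − 850·10.3 − 1300·6.6 − (½·551.5·4.8)·5.2 = 0 → D_y = 29317.72/11.1 = 2641.24 ≈ 2641 lb.
ΣF_y = 0: C_y + 2641.24 − 1500 − 850 − 1300 − ½·551.5·4.8 = 0 → C_y = 2332 lb.
ΣF_x = 0: no horizontal applied forces, so C_x = 0.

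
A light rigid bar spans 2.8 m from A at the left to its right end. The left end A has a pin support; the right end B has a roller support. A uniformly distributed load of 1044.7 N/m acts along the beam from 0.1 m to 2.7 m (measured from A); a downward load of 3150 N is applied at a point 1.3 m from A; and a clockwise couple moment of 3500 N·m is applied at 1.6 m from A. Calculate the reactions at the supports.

A_x = 0, A_y = 1796 N, B_y = 4071 N

Resultant of the distributed load: 1044.7 × 2.6 = 2716.22 N at 1.4 m from A.
Moments about A: B_y·2.8 − (1044.7·2.6)·1.4 − 3150·1.3 − 3500 = 0 → B_y = 11397.708/2.8 = 4070.61 ≈ 4071 N.
ΣF_y = 0: A_y + 4070.61 − 1044.7·2.6 − 3150 = 0 → A_y = 1796 N.
ΣF_x = 0: no horizontal applied forces, so A_x = 0.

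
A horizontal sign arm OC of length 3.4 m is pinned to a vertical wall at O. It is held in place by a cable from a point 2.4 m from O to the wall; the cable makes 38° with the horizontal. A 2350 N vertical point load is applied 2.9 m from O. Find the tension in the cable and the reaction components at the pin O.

T = 4612 N, O_x = 3635 N, O_y = -489.6 N

ΣM about O: T·sin38°·2.4 − 2350·2.9 = 0 → T = 6815/(2.4·0.615661) = 4612.25 ≈ 4612 N.
ΣF_x = 0: O_x − T·cos38° = 0 → O_x = 4612.25 × 0.788011 = 3635 N.
ΣF_y = 0: O_y + T·sin38° − 2350 = 0 → O_y = 2350 − 4612.25 × 0.615661 = -489.6 N.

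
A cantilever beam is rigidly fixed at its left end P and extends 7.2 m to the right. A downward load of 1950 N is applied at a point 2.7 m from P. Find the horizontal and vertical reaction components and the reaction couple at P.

ΣF_x = 0: P_x = 0.
ΣF_y = 0: P_y − 1950 = 0 → P_y = 1950 N.
ΣM about P: M_P − 1950·2.7 = 0 → M_P = 5265 N·m.

P_x = 0, P_y = 1950 N, M_P = 5265 N·m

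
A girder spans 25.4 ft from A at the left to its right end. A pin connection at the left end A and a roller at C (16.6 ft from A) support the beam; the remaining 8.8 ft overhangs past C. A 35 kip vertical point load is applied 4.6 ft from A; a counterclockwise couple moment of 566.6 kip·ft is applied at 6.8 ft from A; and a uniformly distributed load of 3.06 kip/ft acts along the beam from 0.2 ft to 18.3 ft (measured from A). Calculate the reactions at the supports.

Resultant of the distributed load: 3.06 × 18.1 = 55.386 kip at 9.25 ft from A.
ΣM about A: C_y·16.6 − 35·4.6 + 566.6 − (3.06·18.1)·9.25 = 0 → C_y = 106.7205/16.6 = 6.42895 ≈ 6.429 kip.
ΣF_y = 0: A_y + 6.42895 − 35 − 3.06·18.1 = 0 → A_y = 83.96 kip.
ΣF_x = 0: no horizontal applied forces, so A_x = 0.

A_x = 0, A_y = 83.96 kip, C_y = 6.429 kip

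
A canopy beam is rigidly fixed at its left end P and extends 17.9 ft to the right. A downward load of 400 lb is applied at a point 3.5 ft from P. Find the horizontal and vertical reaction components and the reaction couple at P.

ΣF_x = 0: P_x = 0.
ΣF_y = 0: P_y − 400 = 0 → P_y = 400.0 lb.
ΣM about P: M_P − 400·3.5 = 0 → M_P = 1400 lb·ft.

P_x = 0, P_y = 400.0 lb, M_P = 1400 lb·ft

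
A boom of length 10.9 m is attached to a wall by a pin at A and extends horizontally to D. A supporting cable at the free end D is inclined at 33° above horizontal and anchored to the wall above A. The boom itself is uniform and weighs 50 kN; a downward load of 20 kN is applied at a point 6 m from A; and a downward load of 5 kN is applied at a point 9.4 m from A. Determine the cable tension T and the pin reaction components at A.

T = 74.03 kN, A_x = 62.09 kN, A_y = 34.68 kN

ΣM about A: T·sin33°·10.9 − 50·5.45 − 20·6 − 5·9.4 = 0 → T = 439.5/(10.9·0.544639) = 74.0327 ≈ 74.03 kN.
ΣF_x = 0: A_x − T·cos33° = 0 → A_x = 74.0327 × 0.838671 = 62.09 kN.
ΣF_y = 0: A_y + T·sin33° − 50 − 20 − 5 = 0 → A_y = 75 − 74.0327 × 0.544639 = 34.68 kN.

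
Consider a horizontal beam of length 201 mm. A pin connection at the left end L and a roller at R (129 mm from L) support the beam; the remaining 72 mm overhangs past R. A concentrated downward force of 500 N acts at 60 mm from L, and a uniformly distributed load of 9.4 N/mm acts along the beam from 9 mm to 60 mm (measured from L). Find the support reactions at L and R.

L_x = 0, L_y = 618.6 N, R_y = 360.8 N

Resultant of the distributed load: 9.4 × 51 = 479.4 N at 34.5 mm from L.
Moments about L: R_y·129 − 500·60 − (9.4·51)·34.5 = 0 → R_y = 46539.3/129 = 360.77 ≈ 360.8 N.
ΣF_y = 0: L_y + 360.77 − 500 − 9.4·51 = 0 → L_y = 618.6 N.
ΣF_x = 0: no horizontal applied forces, so L_x = 0.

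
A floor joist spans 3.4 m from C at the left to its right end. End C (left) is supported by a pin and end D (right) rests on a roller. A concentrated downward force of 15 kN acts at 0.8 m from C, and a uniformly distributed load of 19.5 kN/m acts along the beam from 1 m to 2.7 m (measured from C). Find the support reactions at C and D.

C_x = 0, C_y = 26.58 kN, D_y = 21.57 kN

Resultant of the distributed load: 19.5 × 1.7 = 33.15 kN at 1.85 m from C.
Moments about C: D_y·3.4 − 15·0.8 − (19.5·1.7)·1.85 = 0 → D_y = 73.3275/3.4 = 21.5669 ≈ 21.57 kN.
ΣF_y = 0: C_y + 21.5669 − 15 − 19.5·1.7 = 0 → C_y = 26.58 kN.
ΣF_x = 0: no horizontal applied forces, so C_x = 0.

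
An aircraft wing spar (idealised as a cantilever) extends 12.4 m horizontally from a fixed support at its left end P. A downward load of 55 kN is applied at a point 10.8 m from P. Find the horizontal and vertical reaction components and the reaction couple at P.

P_x = 0, P_y = 55.00 kN, M_P = 594.0 kN·m

ΣF_x = 0: P_x = 0.
ΣF_y = 0: P_y − 55 = 0 → P_y = 55.00 kN.
ΣM about P: M_P − 55·10.8 = 0 → M_P = 594.0 kN·m.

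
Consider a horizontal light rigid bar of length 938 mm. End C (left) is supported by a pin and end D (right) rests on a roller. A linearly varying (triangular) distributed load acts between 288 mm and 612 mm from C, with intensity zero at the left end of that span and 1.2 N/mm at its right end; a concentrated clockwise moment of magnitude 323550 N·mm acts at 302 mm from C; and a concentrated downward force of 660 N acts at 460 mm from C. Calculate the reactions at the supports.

Resultant of the triangular load: ½ × 1.2 × 324 = 194.4 N, acting at 504 mm from C (one-third of the span from the peak).
ΣM about C: D_y·938 − (½·1.2·324)·504 − 323550 − 660·460 = 0 → D_y = 725127.6/938 = 773.057 ≈ 773.1 N.
ΣF_y = 0: C_y + 773.057 − ½·1.2·324 − 660 = 0 → C_y = 81.34 N.
ΣF_x = 0: no horizontal applied forces, so C_x = 0.

C_x = 0, C_y = 81.34 N, D_y = 773.1 N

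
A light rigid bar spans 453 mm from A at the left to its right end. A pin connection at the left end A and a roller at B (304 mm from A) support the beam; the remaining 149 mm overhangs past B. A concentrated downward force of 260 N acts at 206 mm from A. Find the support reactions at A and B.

A_x = 0, A_y = 83.82 N, B_y = 176.2 N

Taking moments about A: B_y·304 − 260·206 = 0 → B_y = 53560/304 = 176.184 ≈ 176.2 N.
ΣF_y = 0: A_y + 176.184 − 260 = 0 → A_y = 83.82 N.
ΣF_x = 0: no horizontal applied forces, so A_x = 0.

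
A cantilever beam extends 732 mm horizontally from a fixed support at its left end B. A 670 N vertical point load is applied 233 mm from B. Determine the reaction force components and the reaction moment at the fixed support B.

ΣF_x = 0: B_x = 0.
ΣF_y = 0: B_y − 670 = 0 → B_y = 670.0 N.
ΣM about B: M_B − 670·233 = 0 → M_B = 156100 N·mm.

B_x = 0, B_y = 670.0 N, M_B = 156100 N·mm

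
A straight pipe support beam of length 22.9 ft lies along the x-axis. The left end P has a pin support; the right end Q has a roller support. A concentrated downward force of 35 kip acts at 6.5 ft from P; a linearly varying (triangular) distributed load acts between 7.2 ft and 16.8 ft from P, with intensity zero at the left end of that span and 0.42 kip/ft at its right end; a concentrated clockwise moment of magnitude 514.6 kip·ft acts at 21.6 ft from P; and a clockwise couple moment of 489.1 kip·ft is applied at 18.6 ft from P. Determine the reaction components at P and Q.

P_x = 0, P_y = -17.95 kip, Q_y = 54.96 kip

Resultant of the triangular load: ½ × 0.42 × 9.6 = 2.016 kip, acting at 13.6 ft from P (one-third of the span from the peak).
ΣM about P: Q_y·22.9 − 35·6.5 − (½·0.42·9.6)·13.6 − 514.6 − 489.1 = 0 → Q_y = 1258.6176/22.9 = 54.9615 ≈ 54.96 kip.
ΣF_y = 0: P_y + 54.9615 − 35 − ½·0.42·9.6 = 0 → P_y = -17.95 kip.
ΣF_x = 0: no horizontal applied forces, so P_x = 0.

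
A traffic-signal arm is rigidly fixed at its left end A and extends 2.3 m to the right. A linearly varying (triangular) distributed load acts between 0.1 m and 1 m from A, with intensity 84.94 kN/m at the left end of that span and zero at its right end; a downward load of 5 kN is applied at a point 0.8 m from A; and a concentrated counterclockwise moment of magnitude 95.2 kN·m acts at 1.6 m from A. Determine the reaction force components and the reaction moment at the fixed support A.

A_x = 0, A_y = 43.22 kN, M_A = -75.91 kN·m

Resultant of the triangular load: ½ × 84.94 × 0.9 = 38.223 kN, acting at 0.4 m from A (one-third of the span from the peak).
ΣF_x = 0: A_x = 0.
ΣF_y = 0: A_y − ½·84.94·0.9 − 5 = 0 → A_y = 43.22 kN.
ΣM about A: M_A − (½·84.94·0.9)·0.4 − 5·0.8 + 95.2 = 0 → M_A = -75.91 kN·m.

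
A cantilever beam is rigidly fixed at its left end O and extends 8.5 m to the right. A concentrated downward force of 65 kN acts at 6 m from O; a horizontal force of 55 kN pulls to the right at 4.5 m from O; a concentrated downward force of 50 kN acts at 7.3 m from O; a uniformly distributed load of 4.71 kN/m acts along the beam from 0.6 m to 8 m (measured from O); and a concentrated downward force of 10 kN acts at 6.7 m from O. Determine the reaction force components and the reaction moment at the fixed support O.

Resultant of the distributed load: 4.71 × 7.4 = 34.854 kN at 4.3 m from O.
ΣF_x = 0: O_x + 55 = 0 → O_x = -55.00 kN.
ΣF_y = 0: O_y − 65 − 50 − 4.71·7.4 − 10 = 0 → O_y = 159.9 kN.
ΣM about O: M_O − 65·6 − 50·7.3 − (4.71·7.4)·4.3 − 10·6.7 = 0 → M_O = 971.9 kN·m.

O_x = -55.00 kN, O_y = 159.9 kN, M_O = 971.9 kN·m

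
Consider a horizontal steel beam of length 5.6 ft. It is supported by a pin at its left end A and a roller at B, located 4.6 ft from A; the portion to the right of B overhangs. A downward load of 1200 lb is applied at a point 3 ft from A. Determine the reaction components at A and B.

Taking moments about A: B_y·4.6 − 1200·3 = 0 → B_y = 3600/4.6 = 782.609 ≈ 782.6 lb.
ΣF_y = 0: A_y + 782.609 − 1200 = 0 → A_y = 417.4 lb.
ΣF_x = 0: no horizontal applied forces, so A_x = 0.

A_x = 0, A_y = 417.4 lb, B_y = 782.6 lb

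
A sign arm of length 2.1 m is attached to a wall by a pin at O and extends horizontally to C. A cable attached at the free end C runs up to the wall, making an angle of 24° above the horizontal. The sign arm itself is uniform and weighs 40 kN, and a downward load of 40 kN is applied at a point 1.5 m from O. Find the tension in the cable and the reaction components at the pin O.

ΣM about O: T·sin24°·2.1 − 40·1.05 − 40·1.5 = 0 → T = 102/(2.1·0.406737) = 119.417 ≈ 119.4 kN.
ΣF_x = 0: O_x − T·cos24° = 0 → O_x = 119.417 × 0.913545 = 109.1 kN.
ΣF_y = 0: O_y + T·sin24° − 40 − 40 = 0 → O_y = 80 − 119.417 × 0.406737 = 31.43 kN.

T = 119.4 kN, O_x = 109.1 kN, O_y = 31.43 kN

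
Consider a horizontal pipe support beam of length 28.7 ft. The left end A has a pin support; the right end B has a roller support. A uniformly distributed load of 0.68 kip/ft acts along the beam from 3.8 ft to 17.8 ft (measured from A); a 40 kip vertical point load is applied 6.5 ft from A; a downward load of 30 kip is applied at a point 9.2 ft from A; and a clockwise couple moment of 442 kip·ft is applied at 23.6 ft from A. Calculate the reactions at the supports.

A_x = 0, A_y = 41.86 kip, B_y = 37.66 kip

Resultant of the distributed load: 0.68 × 14 = 9.52 kip at 10.8 ft from A.
Moments about A: B_y·28.7 − (0.68·14)·10.8 − 40·6.5 − 30·9.2 − 442 = 0 → B_y = 1080.816/28.7 = 37.6591 ≈ 37.66 kip.
ΣF_y = 0: A_y + 37.6591 − 0.68·14 − 40 − 30 = 0 → A_y = 41.86 kip.
ΣF_x = 0: no horizontal applied forces, so A_x = 0.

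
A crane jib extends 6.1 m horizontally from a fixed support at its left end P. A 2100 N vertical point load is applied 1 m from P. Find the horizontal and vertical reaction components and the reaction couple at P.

ΣF_x = 0: P_x = 0.
ΣF_y = 0: P_y − 2100 = 0 → P_y = 2100 N.
ΣM about P: M_P − 2100·1 = 0 → M_P = 2100 N·m.

P_x = 0, P_y = 2100 N, M_P = 2100 N·m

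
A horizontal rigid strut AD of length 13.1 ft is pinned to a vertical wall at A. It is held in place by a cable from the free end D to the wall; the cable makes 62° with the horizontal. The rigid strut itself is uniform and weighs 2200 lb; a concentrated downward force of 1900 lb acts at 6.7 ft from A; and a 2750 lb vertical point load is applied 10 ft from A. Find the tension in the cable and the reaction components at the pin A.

T = 4724 lb, A_x = 2218 lb, A_y = 2679 lb

ΣM about A: T·sin62°·13.1 − 2200·6.55 − 1900·6.7 − 2750·10 = 0 → T = 54640/(13.1·0.882948) = 4723.94 ≈ 4724 lb.
ΣF_x = 0: A_x − T·cos62° = 0 → A_x = 4723.94 × 0.469472 = 2218 lb.
ΣF_y = 0: A_y + T·sin62° − 2200 − 1900 − 2750 = 0 → A_y = 6850 − 4723.94 × 0.882948 = 2679 lb.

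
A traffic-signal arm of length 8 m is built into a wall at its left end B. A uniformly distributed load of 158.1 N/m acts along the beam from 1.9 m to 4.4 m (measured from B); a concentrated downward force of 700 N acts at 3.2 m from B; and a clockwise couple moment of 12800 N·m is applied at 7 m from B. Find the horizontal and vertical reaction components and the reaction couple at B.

Resultant of the distributed load: 158.1 × 2.5 = 395.25 N at 3.15 m from B.
ΣF_x = 0: B_x = 0.
ΣF_y = 0: B_y − 158.1·2.5 − 700 = 0 → B_y = 1095 N.
ΣM about B: M_B − (158.1·2.5)·3.15 − 700·3.2 − 12800 = 0 → M_B = 16290 N·m.

B_x = 0, B_y = 1095 N, M_B = 16290 N·m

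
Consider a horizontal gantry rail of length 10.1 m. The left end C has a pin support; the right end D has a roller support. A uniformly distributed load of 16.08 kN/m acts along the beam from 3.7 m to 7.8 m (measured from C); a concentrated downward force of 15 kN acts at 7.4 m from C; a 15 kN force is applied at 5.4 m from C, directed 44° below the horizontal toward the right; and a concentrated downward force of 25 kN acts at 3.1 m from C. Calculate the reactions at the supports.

C_x = -10.79 kN, C_y = 54.58 kN, D_y = 61.77 kN

Resultant of the distributed load: 16.08 × 4.1 = 65.928 kN at 5.75 m from C.
Taking moments about C: D_y·10.1 − (16.08·4.1)·5.75 − 15·7.4 − 15·sin44°·5.4 − 25·3.1 = 0 → D_y = 623.853/10.1 = 61.7676 ≈ 61.77 kN.
ΣF_y = 0: C_y + 61.7676 − 16.08·4.1 − 15 − 15·sin44° − 25 = 0 → C_y = 54.58 kN.
ΣF_x = 0: C_x + 15·cos44° = 0 → C_x = -10.79 kN.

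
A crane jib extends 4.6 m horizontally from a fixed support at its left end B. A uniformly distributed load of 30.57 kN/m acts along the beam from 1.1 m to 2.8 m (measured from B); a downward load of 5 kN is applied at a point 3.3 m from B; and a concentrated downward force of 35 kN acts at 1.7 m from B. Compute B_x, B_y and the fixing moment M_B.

Resultant of the distributed load: 30.57 × 1.7 = 51.969 kN at 1.95 m from B.
ΣF_x = 0: B_x = 0.
ΣF_y = 0: B_y − 30.57·1.7 − 5 − 35 = 0 → B_y = 91.97 kN.
ΣM about B: M_B − (30.57·1.7)·1.95 − 5·3.3 − 35·1.7 = 0 → M_B = 177.3 kN·m.

B_x = 0, B_y = 91.97 kN, M_B = 177.3 kN·m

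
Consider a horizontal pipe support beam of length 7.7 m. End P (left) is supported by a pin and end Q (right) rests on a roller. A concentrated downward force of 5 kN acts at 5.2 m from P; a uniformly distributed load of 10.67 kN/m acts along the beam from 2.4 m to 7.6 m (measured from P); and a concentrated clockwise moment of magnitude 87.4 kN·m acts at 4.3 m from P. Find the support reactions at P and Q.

P_x = 0, P_y = 9.728 kN, Q_y = 50.76 kN

Resultant of the distributed load: 10.67 × 5.2 = 55.484 kN at 5 m from P.
Moments about P: Q_y·7.7 − 5·5.2 − (10.67·5.2)·5 − 87.4 = 0 → Q_y = 390.82/7.7 = 50.7558 ≈ 50.76 kN.
ΣF_y = 0: P_y + 50.7558 − 5 − 10.67·5.2 = 0 → P_y = 9.728 kN.
ΣF_x = 0: no horizontal applied forces, so P_x = 0.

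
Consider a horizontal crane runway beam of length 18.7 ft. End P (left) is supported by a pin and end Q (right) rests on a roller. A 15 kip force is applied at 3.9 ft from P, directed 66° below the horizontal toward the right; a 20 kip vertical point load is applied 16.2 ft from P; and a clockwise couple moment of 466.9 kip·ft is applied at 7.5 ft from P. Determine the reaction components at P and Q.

P_x = -6.101 kip, P_y = -11.45 kip, Q_y = 45.15 kip

ΣM about P: Q_y·18.7 − 15·sin66°·3.9 − 20·16.2 − 466.9 = 0 → Q_y = 844.342/18.7 = 45.152 ≈ 45.15 kip.
ΣF_y = 0: P_y + 45.152 − 15·sin66° − 20 = 0 → P_y = -11.45 kip.
ΣF_x = 0: P_x + 15·cos66° = 0 → P_x = -6.101 kip.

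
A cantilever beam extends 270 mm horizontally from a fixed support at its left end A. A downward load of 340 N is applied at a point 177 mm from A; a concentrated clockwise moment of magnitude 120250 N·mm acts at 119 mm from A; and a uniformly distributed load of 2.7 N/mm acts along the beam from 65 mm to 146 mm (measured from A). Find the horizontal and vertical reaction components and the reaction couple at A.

Resultant of the distributed load: 2.7 × 81 = 218.7 N at 105.5 mm from A.
ΣF_x = 0: A_x = 0.
ΣF_y = 0: A_y − 340 − 2.7·81 = 0 → A_y = 558.7 N.
ΣM about A: M_A − 340·177 − 120250 − (2.7·81)·105.5 = 0 → M_A = 203500 N·mm.

A_x = 0, A_y = 558.7 N, M_A = 203500 N·mm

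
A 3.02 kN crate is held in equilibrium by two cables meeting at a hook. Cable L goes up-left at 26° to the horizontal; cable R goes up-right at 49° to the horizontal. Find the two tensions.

ΣF_x = 0: −T_L·cos26° + T_R·cos49° = 0 → T_R = 1.36999·T_L.
ΣF_y = 0: T_L·sin26° + T_R·sin49° = 3.02.
Substitute: T_L·(0.438371 + 1.36999·0.75471) = 3.02 → T_L = 2.05119 ≈ 2.051 kN.
Then T_R = 1.36999 × 2.05119 = 2.810 kN.

T_L = 2.051 kN, T_R = 2.810 kN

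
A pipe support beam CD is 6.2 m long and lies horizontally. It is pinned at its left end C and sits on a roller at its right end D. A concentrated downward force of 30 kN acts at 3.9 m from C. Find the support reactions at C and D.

C_x = 0, C_y = 11.13 kN, D_y = 18.87 kN

Moments about C: D_y·6.2 − 30·3.9 = 0 → D_y = 117/6.2 = 18.871 ≈ 18.87 kN.
ΣF_y = 0: C_y + 18.871 − 30 = 0 → C_y = 11.13 kN.
ΣF_x = 0: no horizontal applied forces, so C_x = 0.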